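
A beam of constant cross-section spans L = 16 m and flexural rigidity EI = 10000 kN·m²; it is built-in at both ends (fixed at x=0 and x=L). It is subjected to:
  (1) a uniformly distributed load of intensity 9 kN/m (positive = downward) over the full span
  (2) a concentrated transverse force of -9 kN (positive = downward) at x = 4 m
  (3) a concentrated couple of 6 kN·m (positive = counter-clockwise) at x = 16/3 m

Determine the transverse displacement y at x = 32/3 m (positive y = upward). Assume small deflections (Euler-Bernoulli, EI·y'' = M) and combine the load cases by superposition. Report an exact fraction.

Load 1 — uniform load w=9 kN/m over full span:
  y_1 = -wx²(L-x)²/(24EI) = -9·(32/3)²·(16-(32/3))²/(24·10000) = -2048/16875 m
Load 2 — point force P=-9 kN at a=4 m (b=L-a=12):
  y_2 = -Pa²(L-x)²(3bL-(3b+a)(L-x))/(6L³EI)  [x>a] = -(-9)·4²·(16-(32/3))²·(3·12·16-(3·12+4)·(16-(32/3)))/(6·16³·10000) = 34/5625 m
Load 3 — applied couple M₀=6 kN·m at a=16/3 m (b=L-a=32/3):
  y_3 = (R_Ax³/6 - M_Ax²/2 - M₀(x-a)²/2)/EI  [x>a] with R_A=1/2, M_A=0 = ((1/2)·(32/3)³/6 - 0·(32/3)²/2 - 6·((32/3)-(16/3))²/2)/10000 = 16/10125 m
Superposition: y = Σ y_i = -5758/50625 m ≈ -0.113738 m

y(32/3) = -5758/50625 m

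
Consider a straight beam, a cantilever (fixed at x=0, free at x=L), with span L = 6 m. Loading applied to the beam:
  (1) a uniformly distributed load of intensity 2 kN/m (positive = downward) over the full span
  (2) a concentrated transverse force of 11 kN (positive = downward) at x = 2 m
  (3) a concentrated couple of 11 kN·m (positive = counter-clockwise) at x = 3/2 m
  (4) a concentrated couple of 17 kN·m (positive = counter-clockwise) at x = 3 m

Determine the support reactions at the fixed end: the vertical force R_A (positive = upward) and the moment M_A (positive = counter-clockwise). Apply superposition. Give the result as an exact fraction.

R_A = 23 kN, M_A = 30 kN·m

Load 1 — uniform load w=2 kN/m over full span:
  R_A = wL = 2·6 = 12 kN
  M_A = wL²/2 = 2·6²/2 = 36 kN·m
Load 2 — point force P=11 kN at a=2 m (b=L-a=4):
  R_A = P = 11 kN
  M_A = Pa = 11·2 = 22 kN·m
Load 3 — applied couple M₀=11 kN·m at a=3/2 m (b=L-a=9/2):
  R_A = 0 kN
  M_A = -M₀ = -11 kN·m
Load 4 — applied couple M₀=17 kN·m at a=3 m (b=L-a=3):
  R_A = 0 kN
  M_A = -M₀ = -17 kN·m
Superposition: R_A = 23 kN, M_A = 30 kN·m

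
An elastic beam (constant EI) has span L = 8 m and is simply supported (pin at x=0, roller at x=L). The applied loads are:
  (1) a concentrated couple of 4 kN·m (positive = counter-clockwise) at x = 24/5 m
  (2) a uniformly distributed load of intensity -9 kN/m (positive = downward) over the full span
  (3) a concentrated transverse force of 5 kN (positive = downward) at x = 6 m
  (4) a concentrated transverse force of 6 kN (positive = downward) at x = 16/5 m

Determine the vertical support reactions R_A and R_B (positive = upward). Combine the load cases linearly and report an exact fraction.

R_A = -613/20 kN, R_B = -607/20 kN

Load 1 — applied couple M₀=4 kN·m at a=24/5 m (b=L-a=16/5):
  R_A = M₀/L = 4/8 = 1/2 kN
  R_B = -M₀/L = -4/8 = -1/2 kN
Load 2 — uniform load w=-9 kN/m over full span:
  R_A = wL/2 = (-9)·8/2 = -36 kN
  R_B = wL/2 = (-9)·8/2 = -36 kN
Load 3 — point force P=5 kN at a=6 m (b=L-a=2):
  R_A = Pb/L = 5·2/8 = 5/4 kN
  R_B = Pa/L = 5·6/8 = 15/4 kN
Load 4 — point force P=6 kN at a=16/5 m (b=L-a=24/5):
  R_A = Pb/L = 6·(24/5)/8 = 18/5 kN
  R_B = Pa/L = 6·(16/5)/8 = 12/5 kN
Superposition: R_A = -613/20 kN, R_B = -607/20 kN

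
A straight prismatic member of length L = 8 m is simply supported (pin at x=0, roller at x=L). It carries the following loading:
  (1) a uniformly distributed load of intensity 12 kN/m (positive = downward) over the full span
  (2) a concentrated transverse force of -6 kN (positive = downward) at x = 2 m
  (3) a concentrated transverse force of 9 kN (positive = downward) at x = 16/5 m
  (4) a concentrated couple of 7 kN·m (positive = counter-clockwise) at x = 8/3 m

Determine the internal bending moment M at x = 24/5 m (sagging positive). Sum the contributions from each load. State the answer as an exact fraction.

Load 1 — uniform load w=12 kN/m over full span:
  M_1 = wx(L-x)/2 = 12·(24/5)·(8-(24/5))/2 = 2304/25 kN·m
Load 2 — point force P=-6 kN at a=2 m (b=L-a=6):
  M_2 = Pa(L-x)/L  [x>a] = (-6)·2·(8-(24/5))/8 = -24/5 kN·m
Load 3 — point force P=9 kN at a=16/5 m (b=L-a=24/5):
  M_3 = Pa(L-x)/L  [x>a] = 9·(16/5)·(8-(24/5))/8 = 288/25 kN·m
Load 4 — applied couple M₀=7 kN·m at a=8/3 m (b=L-a=16/3):
  M_4 = M₀x/L - M₀  [x>a] = 7·(24/5)/8 - 7 = -14/5 kN·m
Superposition: M = Σ M_i = 2402/25 kN·m ≈ 96.080000 kN·m

M(24/5) = 2402/25 kN·m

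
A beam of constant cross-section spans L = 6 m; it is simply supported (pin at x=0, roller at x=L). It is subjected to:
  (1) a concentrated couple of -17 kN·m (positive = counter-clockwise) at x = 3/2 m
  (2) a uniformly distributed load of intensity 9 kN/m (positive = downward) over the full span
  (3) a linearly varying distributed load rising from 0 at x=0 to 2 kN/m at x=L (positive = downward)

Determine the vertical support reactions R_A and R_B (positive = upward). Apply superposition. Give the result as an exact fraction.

Load 1 — applied couple M₀=-17 kN·m at a=3/2 m (b=L-a=9/2):
  R_A = M₀/L = (-17)/6 = -17/6 kN
  R_B = -M₀/L = -(-17)/6 = 17/6 kN
Load 2 — uniform load w=9 kN/m over full span:
  R_A = wL/2 = 9·6/2 = 27 kN
  R_B = wL/2 = 9·6/2 = 27 kN
Load 3 — triangular load w₀=2 kN/m (0→w₀ over full span):
  R_A = w₀L/6 = 2·6/6 = 2 kN
  R_B = w₀L/3 = 2·6/3 = 4 kN
Superposition: R_A = 157/6 kN, R_B = 203/6 kN

R_A = 157/6 kN, R_B = 203/6 kN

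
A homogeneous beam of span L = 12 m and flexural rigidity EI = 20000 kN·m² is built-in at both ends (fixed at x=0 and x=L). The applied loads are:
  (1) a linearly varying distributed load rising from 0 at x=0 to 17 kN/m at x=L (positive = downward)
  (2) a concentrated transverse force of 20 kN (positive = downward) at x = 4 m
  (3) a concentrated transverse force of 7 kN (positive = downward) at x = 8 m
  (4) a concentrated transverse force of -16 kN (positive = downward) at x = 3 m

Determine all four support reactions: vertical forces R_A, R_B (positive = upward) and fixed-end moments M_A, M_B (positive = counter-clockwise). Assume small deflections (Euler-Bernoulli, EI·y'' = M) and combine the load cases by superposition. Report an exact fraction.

Load 1 — triangular load w₀=17 kN/m (0→w₀ over full span):
  R_A = 3w₀L/20 = 3·17·12/20 = 153/5 kN
  M_A = w₀L²/30 = 17·12²/30 = 408/5 kN·m
  R_B = 7w₀L/20 = 7·17·12/20 = 357/5 kN
  M_B = -w₀L²/20 = -17·12²/20 = -612/5 kN·m
Load 2 — point force P=20 kN at a=4 m (b=L-a=8):
  R_A = Pb²(3a+b)/L³ = 20·8²·(3·4+8)/12³ = 400/27 kN
  M_A = Pab²/L² = 20·4·8²/12² = 320/9 kN·m
  R_B = Pa²(a+3b)/L³ = 20·4²·(4+3·8)/12³ = 140/27 kN
  M_B = -Pa²b/L² = -20·4²·8/12² = -160/9 kN·m
Load 3 — point force P=7 kN at a=8 m (b=L-a=4):
  R_A = Pb²(3a+b)/L³ = 7·4²·(3·8+4)/12³ = 49/27 kN
  M_A = Pab²/L² = 7·8·4²/12² = 56/9 kN·m
  R_B = Pa²(a+3b)/L³ = 7·8²·(8+3·4)/12³ = 140/27 kN
  M_B = -Pa²b/L² = -7·8²·4/12² = -112/9 kN·m
Load 4 — point force P=-16 kN at a=3 m (b=L-a=9):
  R_A = Pb²(3a+b)/L³ = (-16)·9²·(3·3+9)/12³ = -27/2 kN
  M_A = Pab²/L² = (-16)·3·9²/12² = -27 kN·m
  R_B = Pa²(a+3b)/L³ = (-16)·3²·(3+3·9)/12³ = -5/2 kN
  M_B = -Pa²b/L² = -(-16)·3²·9/12² = 9 kN·m
Superposition: R_A = 9107/270 kN, M_A = 4337/45 kN·m, R_B = 21403/270 kN, M_B = -6463/45 kN·m

R_A = 9107/270 kN, M_A = 4337/45 kN·m, R_B = 21403/270 kN, M_B = -6463/45 kN·m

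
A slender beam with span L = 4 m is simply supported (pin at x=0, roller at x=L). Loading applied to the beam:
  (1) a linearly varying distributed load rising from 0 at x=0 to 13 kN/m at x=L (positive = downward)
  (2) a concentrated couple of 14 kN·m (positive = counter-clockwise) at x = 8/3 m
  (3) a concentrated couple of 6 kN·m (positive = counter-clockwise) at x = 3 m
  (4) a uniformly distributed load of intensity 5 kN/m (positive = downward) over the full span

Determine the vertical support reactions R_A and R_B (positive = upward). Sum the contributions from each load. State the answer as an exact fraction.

Load 1 — triangular load w₀=13 kN/m (0→w₀ over full span):
  R_A = w₀L/6 = 13·4/6 = 26/3 kN
  R_B = w₀L/3 = 13·4/3 = 52/3 kN
Load 2 — applied couple M₀=14 kN·m at a=8/3 m (b=L-a=4/3):
  R_A = M₀/L = 14/4 = 7/2 kN
  R_B = -M₀/L = -14/4 = -7/2 kN
Load 3 — applied couple M₀=6 kN·m at a=3 m (b=L-a=1):
  R_A = M₀/L = 6/4 = 3/2 kN
  R_B = -M₀/L = -6/4 = -3/2 kN
Load 4 — uniform load w=5 kN/m over full span:
  R_A = wL/2 = 5·4/2 = 10 kN
  R_B = wL/2 = 5·4/2 = 10 kN
Superposition: R_A = 71/3 kN, R_B = 67/3 kN

R_A = 71/3 kN, R_B = 67/3 kN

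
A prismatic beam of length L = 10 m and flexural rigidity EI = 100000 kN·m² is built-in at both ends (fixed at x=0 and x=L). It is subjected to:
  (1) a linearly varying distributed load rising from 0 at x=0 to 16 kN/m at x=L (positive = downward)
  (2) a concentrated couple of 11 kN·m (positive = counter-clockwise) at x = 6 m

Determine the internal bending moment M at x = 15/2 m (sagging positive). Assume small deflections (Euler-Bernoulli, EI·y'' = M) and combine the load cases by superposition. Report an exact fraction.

M(15/2) = 1729/150 kN·m

Load 1 — triangular load w₀=16 kN/m (0→w₀ over full span):
  M_1 = 3w₀Lx/20 - w₀L²/30 - w₀x³/(6L) = 3·16·10·(15/2)/20 - 16·10²/30 - 16·(15/2)³/(6·10) = 85/6 kN·m
Load 2 — applied couple M₀=11 kN·m at a=6 m (b=L-a=4):
  M_2 = R_Ax - M_A - M₀  [x>a] with R_A=198/125, M_A=88/25 = (198/125)·(15/2) - (88/25) - 11 = -66/25 kN·m
Superposition: M = Σ M_i = 1729/150 kN·m ≈ 11.526667 kN·m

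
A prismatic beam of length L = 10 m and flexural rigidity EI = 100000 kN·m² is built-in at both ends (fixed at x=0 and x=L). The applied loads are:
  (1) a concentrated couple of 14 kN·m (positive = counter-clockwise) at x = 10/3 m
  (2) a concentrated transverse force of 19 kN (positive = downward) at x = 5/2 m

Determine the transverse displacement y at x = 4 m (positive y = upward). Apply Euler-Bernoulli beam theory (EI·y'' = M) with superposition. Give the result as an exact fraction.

y(4) = -2931/8000000 m

Load 1 — applied couple M₀=14 kN·m at a=10/3 m (b=L-a=20/3):
  y_1 = (R_Ax³/6 - M_Ax²/2 - M₀(x-a)²/2)/EI  [x>a] with R_A=28/15, M_A=0 = ((28/15)·4³/6 - 0·4²/2 - 14·(4-(10/3))²/2)/100000 = 21/125000 m
Load 2 — point force P=19 kN at a=5/2 m (b=L-a=15/2):
  y_2 = -Pa²(L-x)²(3bL-(3b+a)(L-x))/(6L³EI)  [x>a] = -19·(5/2)²·(10-4)²·(3·(15/2)·10-(3·(15/2)+(5/2))·(10-4))/(6·10³·100000) = -171/320000 m
Superposition: y = Σ y_i = -2931/8000000 m ≈ -0.000366 m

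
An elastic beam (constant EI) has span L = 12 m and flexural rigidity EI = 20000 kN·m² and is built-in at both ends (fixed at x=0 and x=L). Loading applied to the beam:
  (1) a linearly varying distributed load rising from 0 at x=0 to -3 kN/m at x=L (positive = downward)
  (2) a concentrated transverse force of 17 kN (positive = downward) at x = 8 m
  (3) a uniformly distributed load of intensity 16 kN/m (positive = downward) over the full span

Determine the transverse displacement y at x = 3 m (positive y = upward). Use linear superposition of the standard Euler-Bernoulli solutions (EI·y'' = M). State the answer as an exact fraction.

Load 1 — triangular load w₀=-3 kN/m (0→w₀ over full span):
  y_1 = -w₀x²(L-x)²(x+2L)/(120LEI) = -(-3)·3²·(12-3)²·(3+2·12)/(120·12·20000) = 6561/3200000 m
Load 2 — point force P=17 kN at a=8 m (b=L-a=4):
  y_2 = -Pb²x²(3aL-(3a+b)x)/(6L³EI)  [x≤a] = -17·4²·3²·(3·8·12-(3·8+4)·3)/(6·12³·20000) = -289/120000 m
Load 3 — uniform load w=16 kN/m over full span:
  y_3 = -wx²(L-x)²/(24EI) = -16·3²·(12-3)²/(24·20000) = -243/10000 m
Superposition: y = Σ y_i = -236717/9600000 m ≈ -0.024658 m

y(3) = -236717/9600000 m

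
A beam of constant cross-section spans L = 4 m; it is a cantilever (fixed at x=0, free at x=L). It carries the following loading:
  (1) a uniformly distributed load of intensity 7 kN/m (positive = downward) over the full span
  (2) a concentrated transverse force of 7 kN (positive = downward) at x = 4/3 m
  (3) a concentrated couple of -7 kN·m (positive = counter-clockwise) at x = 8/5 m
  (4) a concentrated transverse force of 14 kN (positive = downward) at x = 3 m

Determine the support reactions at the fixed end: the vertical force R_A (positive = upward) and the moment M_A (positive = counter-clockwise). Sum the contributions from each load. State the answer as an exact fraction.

Load 1 — uniform load w=7 kN/m over full span:
  R_A = wL = 7·4 = 28 kN
  M_A = wL²/2 = 7·4²/2 = 56 kN·m
Load 2 — point force P=7 kN at a=4/3 m (b=L-a=8/3):
  R_A = P = 7 kN
  M_A = Pa = 7·(4/3) = 28/3 kN·m
Load 3 — applied couple M₀=-7 kN·m at a=8/5 m (b=L-a=12/5):
  R_A = 0 kN
  M_A = -M₀ = -(-7) = 7 kN·m
Load 4 — point force P=14 kN at a=3 m (b=L-a=1):
  R_A = P = 14 kN
  M_A = Pa = 14·3 = 42 kN·m
Superposition: R_A = 49 kN, M_A = 343/3 kN·m

R_A = 49 kN, M_A = 343/3 kN·m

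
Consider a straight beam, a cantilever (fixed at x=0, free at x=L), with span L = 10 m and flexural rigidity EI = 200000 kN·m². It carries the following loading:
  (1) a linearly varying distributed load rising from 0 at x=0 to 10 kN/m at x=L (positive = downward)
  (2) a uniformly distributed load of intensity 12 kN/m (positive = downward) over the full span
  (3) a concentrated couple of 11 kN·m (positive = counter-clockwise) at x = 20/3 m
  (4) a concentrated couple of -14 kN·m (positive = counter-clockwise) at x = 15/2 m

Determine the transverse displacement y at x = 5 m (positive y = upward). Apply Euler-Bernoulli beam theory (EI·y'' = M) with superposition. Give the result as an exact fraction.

Load 1 — triangular load w₀=10 kN/m (0→w₀ over full span):
  y_1 = (w₀Lx³/12-w₀L²x²/6-w₀x⁵/(120L))/EI = (10·10·5³/12-10·10²·5²/6-10·5⁵/(120·10))/200000 = -121/7680 m
Load 2 — uniform load w=12 kN/m over full span:
  y_2 = -wx²(x²-4Lx+6L²)/(24EI) = -12·5²·(5²-4·10·5+6·10²)/(24·200000) = -17/640 m
Load 3 — applied couple M₀=11 kN·m at a=20/3 m (b=L-a=10/3):
  y_3 = M₀x²/(2EI)  [x≤a] = 11·5²/(2·200000) = 11/16000 m
Load 4 — applied couple M₀=-14 kN·m at a=15/2 m (b=L-a=5/2):
  y_4 = M₀x²/(2EI)  [x≤a] = (-14)·5²/(2·200000) = -7/8000 m
Superposition: y = Σ y_i = -8161/192000 m ≈ -0.042505 m

y(5) = -8161/192000 m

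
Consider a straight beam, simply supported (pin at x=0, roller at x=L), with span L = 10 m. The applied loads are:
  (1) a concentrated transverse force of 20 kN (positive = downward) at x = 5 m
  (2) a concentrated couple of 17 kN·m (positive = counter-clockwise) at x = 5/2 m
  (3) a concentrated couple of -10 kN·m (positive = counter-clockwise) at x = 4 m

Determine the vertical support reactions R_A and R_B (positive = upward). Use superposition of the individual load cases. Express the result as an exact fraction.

R_A = 107/10 kN, R_B = 93/10 kN

Load 1 — point force P=20 kN at a=5 m (b=L-a=5):
  R_A = Pb/L = 20·5/10 = 10 kN
  R_B = Pa/L = 20·5/10 = 10 kN
Load 2 — applied couple M₀=17 kN·m at a=5/2 m (b=L-a=15/2):
  R_A = M₀/L = 17/10 kN
  R_B = -M₀/L = -17/10 kN
Load 3 — applied couple M₀=-10 kN·m at a=4 m (b=L-a=6):
  R_A = M₀/L = (-10)/10 = -1 kN
  R_B = -M₀/L = -(-10)/10 = 1 kN
Superposition: R_A = 107/10 kN, R_B = 93/10 kN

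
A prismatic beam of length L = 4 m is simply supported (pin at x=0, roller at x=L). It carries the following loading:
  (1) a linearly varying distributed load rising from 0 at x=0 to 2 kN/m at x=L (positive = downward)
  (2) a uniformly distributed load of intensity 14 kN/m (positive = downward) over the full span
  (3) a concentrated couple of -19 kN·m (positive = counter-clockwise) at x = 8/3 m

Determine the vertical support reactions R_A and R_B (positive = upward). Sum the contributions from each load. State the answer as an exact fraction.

Load 1 — triangular load w₀=2 kN/m (0→w₀ over full span):
  R_A = w₀L/6 = 2·4/6 = 4/3 kN
  R_B = w₀L/3 = 2·4/3 = 8/3 kN
Load 2 — uniform load w=14 kN/m over full span:
  R_A = wL/2 = 14·4/2 = 28 kN
  R_B = wL/2 = 14·4/2 = 28 kN
Load 3 — applied couple M₀=-19 kN·m at a=8/3 m (b=L-a=4/3):
  R_A = M₀/L = (-19)/4 = -19/4 kN
  R_B = -M₀/L = -(-19)/4 = 19/4 kN
Superposition: R_A = 295/12 kN, R_B = 425/12 kN

R_A = 295/12 kN, R_B = 425/12 kN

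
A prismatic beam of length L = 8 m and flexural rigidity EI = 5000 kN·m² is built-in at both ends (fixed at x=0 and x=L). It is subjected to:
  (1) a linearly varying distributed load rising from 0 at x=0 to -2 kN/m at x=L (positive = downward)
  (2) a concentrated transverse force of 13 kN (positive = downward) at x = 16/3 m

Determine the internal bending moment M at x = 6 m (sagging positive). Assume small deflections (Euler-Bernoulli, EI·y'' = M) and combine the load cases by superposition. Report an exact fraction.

M(6) = 367/135 kN·m

Load 1 — triangular load w₀=-2 kN/m (0→w₀ over full span):
  M_1 = 3w₀Lx/20 - w₀L²/30 - w₀x³/(6L) = 3·(-2)·8·6/20 - (-2)·8²/30 - (-2)·6³/(6·8) = -17/15 kN·m
Load 2 — point force P=13 kN at a=16/3 m (b=L-a=8/3):
  M_2 = Pa²(a+3b)(L-x)/L³ - Pa²b/L²  [x>a] = 13·(16/3)²·((16/3)+3·(8/3))·(8-6)/8³ - 13·(16/3)²·(8/3)/8² = 104/27 kN·m
Superposition: M = Σ M_i = 367/135 kN·m ≈ 2.718519 kN·m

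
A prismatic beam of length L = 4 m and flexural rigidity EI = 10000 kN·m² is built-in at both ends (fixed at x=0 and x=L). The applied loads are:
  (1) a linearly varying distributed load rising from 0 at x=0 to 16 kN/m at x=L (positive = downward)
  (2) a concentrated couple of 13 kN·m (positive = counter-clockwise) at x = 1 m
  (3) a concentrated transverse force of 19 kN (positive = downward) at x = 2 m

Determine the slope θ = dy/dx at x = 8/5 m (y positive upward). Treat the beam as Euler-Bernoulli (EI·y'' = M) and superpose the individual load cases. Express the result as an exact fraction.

θ(8/5) = -5897/12500000 rad

Load 1 — triangular load w₀=16 kN/m (0→w₀ over full span):
  θ_1 = -w₀(2x(L-x)(L-2x)(x+2L)+x²(L-x)²)/(120LEI) = -16·(2·(8/5)·(4-(8/5))·(4-2·(8/5))·((8/5)+2·4)+(8/5)²·(4-(8/5))²)/(120·4·10000) = -96/390625 rad
Load 2 — applied couple M₀=13 kN·m at a=1 m (b=L-a=3):
  θ_2 = (R_Ax²/2 - M_Ax - M₀(x-a))/EI  [x>a] with R_A=117/32, M_A=-39/16 = ((117/32)·(8/5)²/2 - (-39/16)·(8/5) - 13·((8/5)-1))/10000 = 39/500000 rad
Load 3 — point force P=19 kN at a=2 m (b=L-a=2):
  θ_3 = -Pb²x(2aL-(3a+b)x)/(2L³EI)  [x≤a] = -19·2²·(8/5)·(2·2·4-(3·2+2)·(8/5))/(2·4³·10000) = -19/62500 rad
Superposition: θ = Σ θ_i = -5897/12500000 rad ≈ -0.000472 rad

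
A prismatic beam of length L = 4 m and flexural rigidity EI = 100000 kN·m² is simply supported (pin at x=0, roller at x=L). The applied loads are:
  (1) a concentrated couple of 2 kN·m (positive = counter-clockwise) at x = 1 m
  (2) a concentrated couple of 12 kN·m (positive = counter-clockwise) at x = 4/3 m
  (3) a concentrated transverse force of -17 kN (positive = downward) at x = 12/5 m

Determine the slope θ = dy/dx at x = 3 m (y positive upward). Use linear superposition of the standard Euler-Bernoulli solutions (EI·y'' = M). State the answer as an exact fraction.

Load 1 — applied couple M₀=2 kN·m at a=1 m (b=L-a=3):
  θ_1 = (M₀x²/(2L)-M₀(x-a)+C₁)/EI  [x>a] with C₁=M₀(3b²-L²)/(6L)=11/12 = (2·3²/(2·4)-2·(3-1)+(11/12))/100000 = -1/120000 rad
Load 2 — applied couple M₀=12 kN·m at a=4/3 m (b=L-a=8/3):
  θ_2 = (M₀x²/(2L)-M₀(x-a)+C₁)/EI  [x>a] with C₁=M₀(3b²-L²)/(6L)=8/3 = (12·3²/(2·4)-12·(3-(4/3))+(8/3))/100000 = -23/600000 rad
Load 3 — point force P=-17 kN at a=12/5 m (b=L-a=8/5):
  θ_3 = -Pa(2L²-6Lx+3x²+a²)/(6LEI)  [x>a] = -(-17)·(12/5)·(2·4²-6·4·3+3·3²+(12/5)²)/(6·4·100000) = -3077/25000000 rad
Superposition: θ = Σ θ_i = -12731/75000000 rad ≈ -0.000170 rad

θ(3) = -12731/75000000 rad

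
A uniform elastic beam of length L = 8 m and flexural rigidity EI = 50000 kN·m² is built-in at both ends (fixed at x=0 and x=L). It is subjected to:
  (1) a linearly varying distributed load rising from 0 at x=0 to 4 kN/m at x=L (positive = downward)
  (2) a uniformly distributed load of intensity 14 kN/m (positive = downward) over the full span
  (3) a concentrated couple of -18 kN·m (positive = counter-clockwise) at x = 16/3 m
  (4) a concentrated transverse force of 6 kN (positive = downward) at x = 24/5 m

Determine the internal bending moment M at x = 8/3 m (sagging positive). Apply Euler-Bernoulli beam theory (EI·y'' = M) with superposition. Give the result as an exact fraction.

M(8/3) = 269318/10125 kN·m

Load 1 — triangular load w₀=4 kN/m (0→w₀ over full span):
  M_1 = 3w₀Lx/20 - w₀L²/30 - w₀x³/(6L) = 3·4·8·(8/3)/20 - 4·8²/30 - 4·(8/3)³/(6·8) = 1088/405 kN·m
Load 2 — uniform load w=14 kN/m over full span:
  M_2 = wLx/2 - wL²/12 - wx²/2 = 14·8·(8/3)/2 - 14·8²/12 - 14·(8/3)²/2 = 224/9 kN·m
Load 3 — applied couple M₀=-18 kN·m at a=16/3 m (b=L-a=8/3):
  M_3 = R_Ax - M_A  [x≤a] with R_A=-3, M_A=-6 = (-3)·(8/3) - (-6) = -2 kN·m
Load 4 — point force P=6 kN at a=24/5 m (b=L-a=16/5):
  M_4 = Pb²(3a+b)x/L³ - Pab²/L²  [x≤a] = 6·(16/5)²·(3·(24/5)+(16/5))·(8/3)/8³ - 6·(24/5)·(16/5)²/8² = 128/125 kN·m
Superposition: M = Σ M_i = 269318/10125 kN·m ≈ 26.599309 kN·m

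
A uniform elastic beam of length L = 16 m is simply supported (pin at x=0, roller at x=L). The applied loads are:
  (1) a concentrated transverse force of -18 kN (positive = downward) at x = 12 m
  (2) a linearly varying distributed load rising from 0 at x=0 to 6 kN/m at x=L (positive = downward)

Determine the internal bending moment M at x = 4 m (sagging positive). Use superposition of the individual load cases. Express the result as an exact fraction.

M(4) = 42 kN·m

Load 1 — point force P=-18 kN at a=12 m (b=L-a=4):
  M_1 = Pbx/L  [x≤a] = (-18)·4·4/16 = -18 kN·m
Load 2 — triangular load w₀=6 kN/m (0→w₀ over full span):
  M_2 = w₀Lx/6 - w₀x³/(6L) = 6·16·4/6 - 6·4³/(6·16) = 60 kN·m
Superposition: M = Σ M_i = 42 kN·m ≈ 42.000000 kN·m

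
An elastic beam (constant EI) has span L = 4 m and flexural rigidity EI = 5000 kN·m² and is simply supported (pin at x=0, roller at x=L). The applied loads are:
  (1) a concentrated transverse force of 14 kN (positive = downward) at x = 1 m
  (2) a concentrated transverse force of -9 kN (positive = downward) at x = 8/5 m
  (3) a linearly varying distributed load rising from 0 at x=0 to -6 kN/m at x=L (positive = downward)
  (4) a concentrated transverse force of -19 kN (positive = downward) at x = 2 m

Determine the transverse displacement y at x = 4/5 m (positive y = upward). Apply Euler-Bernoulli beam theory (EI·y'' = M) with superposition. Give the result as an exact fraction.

y(4/5) = 845317/234375000 m

Load 1 — point force P=14 kN at a=1 m (b=L-a=3):
  y_1 = -Pbx(L²-b²-x²)/(6LEI)  [x≤a] = -14·3·(4/5)·(4²-3²-(4/5)²)/(6·4·5000) = -1113/625000 m
Load 2 — point force P=-9 kN at a=8/5 m (b=L-a=12/5):
  y_2 = -Pbx(L²-b²-x²)/(6LEI)  [x≤a] = -(-9)·(12/5)·(4/5)·(4²-(12/5)²-(4/5)²)/(6·4·5000) = 108/78125 m
Load 3 — triangular load w₀=-6 kN/m (0→w₀ over full span):
  y_3 = -w₀x(7L⁴-10L²x²+3x⁴)/(360LEI) = -(-6)·(4/5)·(7·4⁴-10·4²·(4/5)²+3·(4/5)⁴)/(360·4·5000) = 11008/9765625 m
Load 4 — point force P=-19 kN at a=2 m (b=L-a=2):
  y_4 = -Pbx(L²-b²-x²)/(6LEI)  [x≤a] = -(-19)·2·(4/5)·(4²-2²-(4/5)²)/(6·4·5000) = 1349/468750 m
Superposition: y = Σ y_i = 845317/234375000 m ≈ 0.003607 m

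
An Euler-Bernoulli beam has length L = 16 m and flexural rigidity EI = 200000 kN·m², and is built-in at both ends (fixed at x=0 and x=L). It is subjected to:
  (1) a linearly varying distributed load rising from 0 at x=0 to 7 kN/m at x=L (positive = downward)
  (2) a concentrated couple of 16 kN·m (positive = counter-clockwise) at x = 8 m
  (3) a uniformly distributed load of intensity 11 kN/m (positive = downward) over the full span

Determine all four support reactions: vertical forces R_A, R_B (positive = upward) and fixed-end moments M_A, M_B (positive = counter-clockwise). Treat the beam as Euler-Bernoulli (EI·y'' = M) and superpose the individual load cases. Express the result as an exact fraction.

Load 1 — triangular load w₀=7 kN/m (0→w₀ over full span):
  R_A = 3w₀L/20 = 3·7·16/20 = 84/5 kN
  M_A = w₀L²/30 = 7·16²/30 = 896/15 kN·m
  R_B = 7w₀L/20 = 7·7·16/20 = 196/5 kN
  M_B = -w₀L²/20 = -7·16²/20 = -448/5 kN·m
Load 2 — applied couple M₀=16 kN·m at a=8 m (b=L-a=8):
  R_A = 6M₀ab/L³ = 6·16·8·8/16³ = 3/2 kN
  M_A = M₀b(2a-b)/L² = 16·8·(2·8-8)/16² = 4 kN·m
  R_B = -6M₀ab/L³ = -6·16·8·8/16³ = -3/2 kN
  M_B = M₀a(2b-a)/L² = 16·8·(2·8-8)/16² = 4 kN·m
Load 3 — uniform load w=11 kN/m over full span:
  R_A = wL/2 = 11·16/2 = 88 kN
  M_A = wL²/12 = 11·16²/12 = 704/3 kN·m
  R_B = wL/2 = 11·16/2 = 88 kN
  M_B = -wL²/12 = -11·16²/12 = -704/3 kN·m
Superposition: R_A = 1063/10 kN, M_A = 1492/5 kN·m, R_B = 1257/10 kN, M_B = -4804/15 kN·m

R_A = 1063/10 kN, M_A = 1492/5 kN·m, R_B = 1257/10 kN, M_B = -4804/15 kN·m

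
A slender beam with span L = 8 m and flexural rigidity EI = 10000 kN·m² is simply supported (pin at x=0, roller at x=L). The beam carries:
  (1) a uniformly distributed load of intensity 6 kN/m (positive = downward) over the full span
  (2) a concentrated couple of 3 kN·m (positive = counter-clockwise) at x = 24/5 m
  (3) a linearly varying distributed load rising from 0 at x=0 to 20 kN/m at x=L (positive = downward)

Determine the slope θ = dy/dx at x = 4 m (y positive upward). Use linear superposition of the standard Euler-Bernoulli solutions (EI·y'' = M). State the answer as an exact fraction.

θ(4) = -2593/2250000 rad

Load 1 — uniform load w=6 kN/m over full span:
  θ_1 = -w(L³-6Lx²+4x³)/(24EI) = -6·(8³-6·8·4²+4·4³)/(24·10000) = 0 rad
Load 2 — applied couple M₀=3 kN·m at a=24/5 m (b=L-a=16/5):
  θ_2 = (M₀x²/(2L)+C₁)/EI  [x≤a] with C₁=M₀(3b²-L²)/(6L)=-52/25 = (3·4²/(2·8)+(-52/25))/10000 = 23/250000 rad
Load 3 — triangular load w₀=20 kN/m (0→w₀ over full span):
  θ_3 = -w₀(7L⁴-30L²x²+15x⁴)/(360LEI) = -20·(7·8⁴-30·8²·4²+15·4⁴)/(360·8·10000) = -7/5625 rad
Superposition: θ = Σ θ_i = -2593/2250000 rad ≈ -0.001152 rad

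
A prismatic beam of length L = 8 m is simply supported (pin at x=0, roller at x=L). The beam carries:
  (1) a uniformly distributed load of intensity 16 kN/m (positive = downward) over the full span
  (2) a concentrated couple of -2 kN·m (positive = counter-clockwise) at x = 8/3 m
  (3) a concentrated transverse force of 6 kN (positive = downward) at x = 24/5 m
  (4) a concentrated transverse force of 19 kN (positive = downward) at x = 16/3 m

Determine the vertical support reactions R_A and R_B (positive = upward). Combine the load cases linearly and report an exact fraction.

R_A = 4349/60 kN, R_B = 4831/60 kN

Load 1 — uniform load w=16 kN/m over full span:
  R_A = wL/2 = 16·8/2 = 64 kN
  R_B = wL/2 = 16·8/2 = 64 kN
Load 2 — applied couple M₀=-2 kN·m at a=8/3 m (b=L-a=16/3):
  R_A = M₀/L = (-2)/8 = -1/4 kN
  R_B = -M₀/L = -(-2)/8 = 1/4 kN
Load 3 — point force P=6 kN at a=24/5 m (b=L-a=16/5):
  R_A = Pb/L = 6·(16/5)/8 = 12/5 kN
  R_B = Pa/L = 6·(24/5)/8 = 18/5 kN
Load 4 — point force P=19 kN at a=16/3 m (b=L-a=8/3):
  R_A = Pb/L = 19·(8/3)/8 = 19/3 kN
  R_B = Pa/L = 19·(16/3)/8 = 38/3 kN
Superposition: R_A = 4349/60 kN, R_B = 4831/60 kN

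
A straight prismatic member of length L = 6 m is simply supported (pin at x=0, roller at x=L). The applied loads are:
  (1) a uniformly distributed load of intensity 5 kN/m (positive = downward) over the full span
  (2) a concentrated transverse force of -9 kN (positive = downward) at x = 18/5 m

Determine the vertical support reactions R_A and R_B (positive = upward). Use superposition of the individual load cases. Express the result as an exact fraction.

R_A = 57/5 kN, R_B = 48/5 kN

Load 1 — uniform load w=5 kN/m over full span:
  R_A = wL/2 = 5·6/2 = 15 kN
  R_B = wL/2 = 5·6/2 = 15 kN
Load 2 — point force P=-9 kN at a=18/5 m (b=L-a=12/5):
  R_A = Pb/L = (-9)·(12/5)/6 = -18/5 kN
  R_B = Pa/L = (-9)·(18/5)/6 = -27/5 kN
Superposition: R_A = 57/5 kN, R_B = 48/5 kN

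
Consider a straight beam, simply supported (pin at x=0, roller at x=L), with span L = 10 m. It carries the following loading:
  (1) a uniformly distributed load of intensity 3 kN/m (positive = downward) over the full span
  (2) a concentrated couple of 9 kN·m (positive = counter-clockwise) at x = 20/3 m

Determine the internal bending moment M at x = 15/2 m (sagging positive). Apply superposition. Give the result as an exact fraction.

M(15/2) = 207/8 kN·m

Load 1 — uniform load w=3 kN/m over full span:
  M_1 = wx(L-x)/2 = 3·(15/2)·(10-(15/2))/2 = 225/8 kN·m
Load 2 — applied couple M₀=9 kN·m at a=20/3 m (b=L-a=10/3):
  M_2 = M₀x/L - M₀  [x>a] = 9·(15/2)/10 - 9 = -9/4 kN·m
Superposition: M = Σ M_i = 207/8 kN·m ≈ 25.875000 kN·m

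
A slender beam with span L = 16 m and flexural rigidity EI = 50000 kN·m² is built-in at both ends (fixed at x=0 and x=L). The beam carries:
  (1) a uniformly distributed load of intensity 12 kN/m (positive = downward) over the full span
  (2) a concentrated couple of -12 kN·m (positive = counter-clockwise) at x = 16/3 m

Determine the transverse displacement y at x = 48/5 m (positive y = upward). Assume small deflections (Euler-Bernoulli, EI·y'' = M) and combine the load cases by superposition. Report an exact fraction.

Load 1 — uniform load w=12 kN/m over full span:
  y_1 = -wx²(L-x)²/(24EI) = -12·(48/5)²·(16-(48/5))²/(24·50000) = -73728/1953125 m
Load 2 — applied couple M₀=-12 kN·m at a=16/3 m (b=L-a=32/3):
  y_2 = (R_Ax³/6 - M_Ax²/2 - M₀(x-a)²/2)/EI  [x>a] with R_A=-1, M_A=0 = ((-1)·(48/5)³/6 - 0·(48/5)²/2 - (-12)·((48/5)-(16/3))²/2)/50000 = -896/1171875 m
Superposition: y = Σ y_i = -225664/5859375 m ≈ -0.038513 m

y(48/5) = -225664/5859375 m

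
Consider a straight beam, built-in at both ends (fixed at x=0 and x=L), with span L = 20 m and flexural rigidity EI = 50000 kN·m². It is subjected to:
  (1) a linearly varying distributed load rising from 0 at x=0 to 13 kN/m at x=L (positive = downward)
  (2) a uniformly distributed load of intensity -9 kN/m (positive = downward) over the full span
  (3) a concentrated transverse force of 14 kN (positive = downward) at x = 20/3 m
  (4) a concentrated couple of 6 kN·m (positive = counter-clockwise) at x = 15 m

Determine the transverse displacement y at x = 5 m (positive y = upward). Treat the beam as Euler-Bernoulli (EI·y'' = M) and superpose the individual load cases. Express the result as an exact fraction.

Load 1 — triangular load w₀=13 kN/m (0→w₀ over full span):
  y_1 = -w₀x²(L-x)²(x+2L)/(120LEI) = -13·5²·(20-5)²·(5+2·20)/(120·20·50000) = -351/12800 m
Load 2 — uniform load w=-9 kN/m over full span:
  y_2 = -wx²(L-x)²/(24EI) = -(-9)·5²·(20-5)²/(24·50000) = 27/640 m
Load 3 — point force P=14 kN at a=20/3 m (b=L-a=40/3):
  y_3 = -Pb²x²(3aL-(3a+b)x)/(6L³EI)  [x≤a] = -14·(40/3)²·5²·(3·(20/3)·20-(3·(20/3)+(40/3))·5)/(6·20³·50000) = -49/8100 m
Load 4 — applied couple M₀=6 kN·m at a=15 m (b=L-a=5):
  y_4 = (R_Ax³/6 - M_Ax²/2)/EI  [x≤a] with R_A=27/80, M_A=15/8 = ((27/80)·5³/6 - (15/8)·5²/2)/50000 = -21/64000 m
Superposition: y = Σ y_i = 10871/1296000 m ≈ 0.008388 m

y(5) = 10871/1296000 m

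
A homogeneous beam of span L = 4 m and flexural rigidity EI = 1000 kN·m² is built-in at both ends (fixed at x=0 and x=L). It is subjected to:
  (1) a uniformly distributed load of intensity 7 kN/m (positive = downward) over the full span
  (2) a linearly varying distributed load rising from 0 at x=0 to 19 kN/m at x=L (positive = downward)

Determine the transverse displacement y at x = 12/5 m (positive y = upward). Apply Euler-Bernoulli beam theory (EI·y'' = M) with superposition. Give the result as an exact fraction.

Load 1 — uniform load w=7 kN/m over full span:
  y_1 = -wx²(L-x)²/(24EI) = -7·(12/5)²·(4-(12/5))²/(24·1000) = -336/78125 m
Load 2 — triangular load w₀=19 kN/m (0→w₀ over full span):
  y_2 = -w₀x²(L-x)²(x+2L)/(120LEI) = -19·(12/5)²·(4-(12/5))²·((12/5)+2·4)/(120·4·1000) = -11856/1953125 m
Superposition: y = Σ y_i = -20256/1953125 m ≈ -0.010371 m

y(12/5) = -20256/1953125 m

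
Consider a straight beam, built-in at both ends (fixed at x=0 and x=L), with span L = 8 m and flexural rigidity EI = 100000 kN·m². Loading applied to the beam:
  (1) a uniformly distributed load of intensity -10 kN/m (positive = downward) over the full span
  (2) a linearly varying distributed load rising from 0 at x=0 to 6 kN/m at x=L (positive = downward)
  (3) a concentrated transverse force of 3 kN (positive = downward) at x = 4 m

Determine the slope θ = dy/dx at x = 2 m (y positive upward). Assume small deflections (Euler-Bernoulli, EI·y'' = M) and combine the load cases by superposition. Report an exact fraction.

Load 1 — uniform load w=-10 kN/m over full span:
  θ_1 = -wx(L-x)(L-2x)/(12EI) = -(-10)·2·(8-2)·(8-2·2)/(12·100000) = 1/2500 rad
Load 2 — triangular load w₀=6 kN/m (0→w₀ over full span):
  θ_2 = -w₀(2x(L-x)(L-2x)(x+2L)+x²(L-x)²)/(120LEI) = -6·(2·2·(8-2)·(8-2·2)·(2+2·8)+2²·(8-2)²)/(120·8·100000) = -117/1000000 rad
Load 3 — point force P=3 kN at a=4 m (b=L-a=4):
  θ_3 = -Pb²x(2aL-(3a+b)x)/(2L³EI)  [x≤a] = -3·4²·2·(2·4·8-(3·4+4)·2)/(2·8³·100000) = -3/100000 rad
Superposition: θ = Σ θ_i = 253/1000000 rad ≈ 0.000253 rad

θ(2) = 253/1000000 rad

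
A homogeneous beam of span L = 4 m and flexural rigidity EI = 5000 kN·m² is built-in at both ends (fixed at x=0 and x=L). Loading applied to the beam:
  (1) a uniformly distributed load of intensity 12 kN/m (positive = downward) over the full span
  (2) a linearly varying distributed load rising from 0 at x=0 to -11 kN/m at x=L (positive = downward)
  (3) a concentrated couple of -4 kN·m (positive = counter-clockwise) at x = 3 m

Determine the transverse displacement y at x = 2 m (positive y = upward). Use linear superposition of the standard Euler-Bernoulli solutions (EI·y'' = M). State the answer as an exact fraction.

Load 1 — uniform load w=12 kN/m over full span:
  y_1 = -wx²(L-x)²/(24EI) = -12·2²·(4-2)²/(24·5000) = -1/625 m
Load 2 — triangular load w₀=-11 kN/m (0→w₀ over full span):
  y_2 = -w₀x²(L-x)²(x+2L)/(120LEI) = -(-11)·2²·(4-2)²·(2+2·4)/(120·4·5000) = 11/15000 m
Load 3 — applied couple M₀=-4 kN·m at a=3 m (b=L-a=1):
  y_3 = (R_Ax³/6 - M_Ax²/2)/EI  [x≤a] with R_A=-9/8, M_A=-5/4 = ((-9/8)·2³/6 - (-5/4)·2²/2)/5000 = 1/5000 m
Superposition: y = Σ y_i = -1/1500 m ≈ -0.000667 m

y(2) = -1/1500 m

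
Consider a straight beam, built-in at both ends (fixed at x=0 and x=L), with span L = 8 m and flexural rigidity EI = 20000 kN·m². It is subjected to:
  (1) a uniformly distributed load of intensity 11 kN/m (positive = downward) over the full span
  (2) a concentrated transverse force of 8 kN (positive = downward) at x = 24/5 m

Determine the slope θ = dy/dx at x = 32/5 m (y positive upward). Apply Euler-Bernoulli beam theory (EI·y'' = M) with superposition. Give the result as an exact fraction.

Load 1 — uniform load w=11 kN/m over full span:
  θ_1 = -wx(L-x)(L-2x)/(12EI) = -11·(32/5)·(8-(32/5))·(8-2·(32/5))/(12·20000) = 176/78125 rad
Load 2 — point force P=8 kN at a=24/5 m (b=L-a=16/5):
  θ_2 = Pa²(L-x)(2bL-(3b+a)(L-x))/(2L³EI)  [x>a] = 8·(24/5)²·(8-(32/5))·(2·(16/5)·8-(3·(16/5)+(24/5))·(8-(32/5)))/(2·8³·20000) = 792/1953125 rad
Superposition: θ = Σ θ_i = 5192/1953125 rad ≈ 0.002658 rad

θ(32/5) = 5192/1953125 rad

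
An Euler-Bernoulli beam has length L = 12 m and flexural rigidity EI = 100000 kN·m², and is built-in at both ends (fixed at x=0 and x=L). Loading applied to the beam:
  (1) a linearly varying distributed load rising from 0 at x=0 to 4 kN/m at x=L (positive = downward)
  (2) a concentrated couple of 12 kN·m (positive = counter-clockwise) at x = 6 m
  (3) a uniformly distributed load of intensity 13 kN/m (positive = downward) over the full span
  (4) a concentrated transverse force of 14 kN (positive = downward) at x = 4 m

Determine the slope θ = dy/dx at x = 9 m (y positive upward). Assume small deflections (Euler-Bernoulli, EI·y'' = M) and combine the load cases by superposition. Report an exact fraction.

Load 1 — triangular load w₀=4 kN/m (0→w₀ over full span):
  θ_1 = -w₀(2x(L-x)(L-2x)(x+2L)+x²(L-x)²)/(120LEI) = -4·(2·9·(12-9)·(12-2·9)·(9+2·12)+9²·(12-9)²)/(120·12·100000) = 1107/4000000 rad
Load 2 — applied couple M₀=12 kN·m at a=6 m (b=L-a=6):
  θ_2 = (R_Ax²/2 - M_Ax - M₀(x-a))/EI  [x>a] with R_A=3/2, M_A=3 = ((3/2)·9²/2 - 3·9 - 12·(9-6))/100000 = -9/400000 rad
Load 3 — uniform load w=13 kN/m over full span:
  θ_3 = -wx(L-x)(L-2x)/(12EI) = -13·9·(12-9)·(12-2·9)/(12·100000) = 351/200000 rad
Load 4 — point force P=14 kN at a=4 m (b=L-a=8):
  θ_4 = Pa²(L-x)(2bL-(3b+a)(L-x))/(2L³EI)  [x>a] = 14·4²·(12-9)·(2·8·12-(3·8+4)·(12-9))/(2·12³·100000) = 21/100000 rad
Superposition: θ = Σ θ_i = 8877/4000000 rad ≈ 0.002219 rad

θ(9) = 8877/4000000 rad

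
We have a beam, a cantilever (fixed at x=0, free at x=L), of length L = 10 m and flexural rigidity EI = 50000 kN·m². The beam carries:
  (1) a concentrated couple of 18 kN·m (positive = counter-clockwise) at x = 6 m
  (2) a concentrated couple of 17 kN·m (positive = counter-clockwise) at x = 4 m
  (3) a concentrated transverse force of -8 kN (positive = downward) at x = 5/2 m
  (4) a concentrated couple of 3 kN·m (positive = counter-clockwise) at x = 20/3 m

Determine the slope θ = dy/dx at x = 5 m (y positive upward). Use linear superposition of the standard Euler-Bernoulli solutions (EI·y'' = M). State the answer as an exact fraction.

Load 1 — applied couple M₀=18 kN·m at a=6 m (b=L-a=4):
  θ_1 = M₀x/EI  [x≤a] = 18·5/50000 = 9/5000 rad
Load 2 — applied couple M₀=17 kN·m at a=4 m (b=L-a=6):
  θ_2 = M₀a/EI  [x>a] = 17·4/50000 = 17/12500 rad
Load 3 — point force P=-8 kN at a=5/2 m (b=L-a=15/2):
  θ_3 = -Pa²/(2EI)  [x>a] = -(-8)·(5/2)²/(2·50000) = 1/2000 rad
Load 4 — applied couple M₀=3 kN·m at a=20/3 m (b=L-a=10/3):
  θ_4 = M₀x/EI  [x≤a] = 3·5/50000 = 3/10000 rad
Superposition: θ = Σ θ_i = 99/25000 rad ≈ 0.003960 rad

θ(5) = 99/25000 rad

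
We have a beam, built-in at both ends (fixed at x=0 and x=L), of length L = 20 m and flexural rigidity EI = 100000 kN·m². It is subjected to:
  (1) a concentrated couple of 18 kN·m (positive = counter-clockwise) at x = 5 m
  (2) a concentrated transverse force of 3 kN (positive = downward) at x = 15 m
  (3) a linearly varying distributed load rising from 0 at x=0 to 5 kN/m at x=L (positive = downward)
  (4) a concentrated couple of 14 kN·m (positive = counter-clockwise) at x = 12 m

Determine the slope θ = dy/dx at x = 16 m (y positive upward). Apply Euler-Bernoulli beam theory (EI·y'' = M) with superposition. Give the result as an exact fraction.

θ(16) = 128333/75000000 rad

Load 1 — applied couple M₀=18 kN·m at a=5 m (b=L-a=15):
  θ_1 = (R_Ax²/2 - M_Ax - M₀(x-a))/EI  [x>a] with R_A=81/80, M_A=-27/8 = ((81/80)·16²/2 - (-27/8)·16 - 18·(16-5))/100000 = -9/62500 rad
Load 2 — point force P=3 kN at a=15 m (b=L-a=5):
  θ_2 = Pa²(L-x)(2bL-(3b+a)(L-x))/(2L³EI)  [x>a] = 3·15²·(20-16)·(2·5·20-(3·5+15)·(20-16))/(2·20³·100000) = 27/200000 rad
Load 3 — triangular load w₀=5 kN/m (0→w₀ over full span):
  θ_3 = -w₀(2x(L-x)(L-2x)(x+2L)+x²(L-x)²)/(120LEI) = -5·(2·16·(20-16)·(20-2·16)·(16+2·20)+16²·(20-16)²)/(120·20·100000) = 16/9375 rad
Load 4 — applied couple M₀=14 kN·m at a=12 m (b=L-a=8):
  θ_4 = (R_Ax²/2 - M_Ax - M₀(x-a))/EI  [x>a] with R_A=126/125, M_A=112/25 = ((126/125)·16²/2 - (112/25)·16 - 14·(16-12))/100000 = 21/1562500 rad
Superposition: θ = Σ θ_i = 128333/75000000 rad ≈ 0.001711 rad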